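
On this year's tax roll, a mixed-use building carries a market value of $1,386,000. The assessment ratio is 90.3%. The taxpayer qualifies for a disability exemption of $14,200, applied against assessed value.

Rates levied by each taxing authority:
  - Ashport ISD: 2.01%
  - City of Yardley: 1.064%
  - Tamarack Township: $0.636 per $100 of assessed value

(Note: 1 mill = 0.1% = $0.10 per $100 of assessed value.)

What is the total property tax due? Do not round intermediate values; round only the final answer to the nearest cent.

Assessed value = $1,386,000 × 0.903 = $1,251,558
Taxable value = $1,251,558 − $14,200 = $1,237,358
Ashport ISD: $1,237,358 × 0.0201 = $24,870.8958
City of Yardley: $1,237,358 × 0.01064 = $13,165.48912
Tamarack Township: $1,237,358 × 0.00636 = $7,869.59688
Total = $45,905.9818

$45,905.98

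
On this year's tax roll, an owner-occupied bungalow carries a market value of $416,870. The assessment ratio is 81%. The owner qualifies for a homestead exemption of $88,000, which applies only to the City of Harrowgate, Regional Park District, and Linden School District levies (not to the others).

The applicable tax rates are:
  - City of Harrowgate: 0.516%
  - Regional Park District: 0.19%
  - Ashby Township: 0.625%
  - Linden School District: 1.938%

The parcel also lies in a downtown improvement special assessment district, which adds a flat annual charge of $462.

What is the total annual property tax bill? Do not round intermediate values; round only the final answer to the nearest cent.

Assessed value = $416,870 × 0.81 = $337,664.7
City of Harrowgate: ($337,664.7 − $88,000) × 0.00516 = $249,664.7 × 0.00516 = $1,288.269852
Regional Park District: ($337,664.7 − $88,000) × 0.0019 = $249,664.7 × 0.0019 = $474.36293
Ashby Township: $337,664.7 × 0.00625 = $2,110.404375
Linden School District: ($337,664.7 − $88,000) × 0.01938 = $249,664.7 × 0.01938 = $4,838.501886
Levies subtotal = $8,711.539043
Total = $8,711.539043 + $462 = $9,173.539043

$9,173.54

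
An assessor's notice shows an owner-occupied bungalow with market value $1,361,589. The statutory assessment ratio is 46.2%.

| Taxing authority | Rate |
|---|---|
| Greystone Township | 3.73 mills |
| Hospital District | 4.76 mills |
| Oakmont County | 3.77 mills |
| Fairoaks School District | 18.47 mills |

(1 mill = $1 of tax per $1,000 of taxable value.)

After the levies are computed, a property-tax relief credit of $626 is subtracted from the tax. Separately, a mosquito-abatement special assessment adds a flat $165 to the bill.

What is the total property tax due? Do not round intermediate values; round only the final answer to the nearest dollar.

$18,870

Assessed value = $1,361,589 × 0.462 = $629,054.118
Greystone Township: $629,054.118 × 0.00373 = $2,346.37186014
Hospital District: $629,054.118 × 0.00476 = $2,994.29760168
Oakmont County: $629,054.118 × 0.00377 = $2,371.53402486
Fairoaks School District: $629,054.118 × 0.01847 = $11,618.62955946
Levies subtotal = $19,330.83304614
After credit = $19,330.83304614 − $626 = $18,704.83304614
Total = $18,704.83304614 + $165 = $18,869.83304614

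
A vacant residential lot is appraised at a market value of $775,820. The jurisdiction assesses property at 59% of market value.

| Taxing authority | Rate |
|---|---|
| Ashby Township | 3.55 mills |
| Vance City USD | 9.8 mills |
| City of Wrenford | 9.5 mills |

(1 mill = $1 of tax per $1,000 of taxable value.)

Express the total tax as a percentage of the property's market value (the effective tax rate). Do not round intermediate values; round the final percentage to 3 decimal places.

Assessed value = $775,820 × 0.59 = $457,733.8
Ashby Township: $457,733.8 × 0.00355 = $1,624.95499
Vance City USD: $457,733.8 × 0.0098 = $4,485.79124
City of Wrenford: $457,733.8 × 0.0095 = $4,348.4711
Total tax = $10,459.21733
Effective rate = $10,459.21733 ÷ $775,820 = 1.348% of market value

1.348%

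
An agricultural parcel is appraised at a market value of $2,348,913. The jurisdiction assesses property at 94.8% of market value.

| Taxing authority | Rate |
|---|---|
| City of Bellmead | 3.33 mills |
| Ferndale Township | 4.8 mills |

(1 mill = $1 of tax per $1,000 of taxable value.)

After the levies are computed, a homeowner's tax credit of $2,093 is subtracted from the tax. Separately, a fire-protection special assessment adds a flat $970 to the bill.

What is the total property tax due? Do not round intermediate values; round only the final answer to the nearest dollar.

Assessed value = $2,348,913 × 0.948 = $2,226,769.524
City of Bellmead: $2,226,769.524 × 0.00333 = $7,415.14251492
Ferndale Township: $2,226,769.524 × 0.0048 = $10,688.4937152
Levies subtotal = $18,103.63623012
After credit = $18,103.63623012 − $2,093 = $16,010.63623012
Total = $16,010.63623012 + $970 = $16,980.63623012

$16,981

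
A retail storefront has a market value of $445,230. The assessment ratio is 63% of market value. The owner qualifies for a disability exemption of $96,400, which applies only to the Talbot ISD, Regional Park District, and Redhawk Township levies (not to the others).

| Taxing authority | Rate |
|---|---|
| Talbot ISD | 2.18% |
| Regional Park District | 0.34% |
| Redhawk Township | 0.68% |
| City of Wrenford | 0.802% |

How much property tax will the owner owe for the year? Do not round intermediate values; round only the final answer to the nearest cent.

$8,140.61

Assessed value = $445,230 × 0.63 = $280,494.9
Talbot ISD: ($280,494.9 − $96,400) × 0.0218 = $184,094.9 × 0.0218 = $4,013.26882
Regional Park District: ($280,494.9 − $96,400) × 0.0034 = $184,094.9 × 0.0034 = $625.92266
Redhawk Township: ($280,494.9 − $96,400) × 0.0068 = $184,094.9 × 0.0068 = $1,251.84532
City of Wrenford: $280,494.9 × 0.00802 = $2,249.569098
Total = $8,140.605898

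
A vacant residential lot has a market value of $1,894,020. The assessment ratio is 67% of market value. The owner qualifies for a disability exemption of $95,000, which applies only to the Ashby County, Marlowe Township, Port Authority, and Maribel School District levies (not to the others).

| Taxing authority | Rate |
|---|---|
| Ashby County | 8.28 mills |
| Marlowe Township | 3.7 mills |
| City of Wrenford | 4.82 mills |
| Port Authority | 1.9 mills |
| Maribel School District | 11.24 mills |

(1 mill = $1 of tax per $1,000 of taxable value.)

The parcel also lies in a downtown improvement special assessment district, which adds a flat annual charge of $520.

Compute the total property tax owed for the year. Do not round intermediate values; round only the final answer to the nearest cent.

Assessed value = $1,894,020 × 0.67 = $1,268,993.4
Ashby County: ($1,268,993.4 − $95,000) × 0.00828 = $1,173,993.4 × 0.00828 = $9,720.665352
Marlowe Township: ($1,268,993.4 − $95,000) × 0.0037 = $1,173,993.4 × 0.0037 = $4,343.77558
City of Wrenford: $1,268,993.4 × 0.00482 = $6,116.548188
Port Authority: ($1,268,993.4 − $95,000) × 0.0019 = $1,173,993.4 × 0.0019 = $2,230.58746
Maribel School District: ($1,268,993.4 − $95,000) × 0.01124 = $1,173,993.4 × 0.01124 = $13,195.685816
Levies subtotal = $35,607.262396
Total = $35,607.262396 + $520 = $36,127.262396

$36,127.26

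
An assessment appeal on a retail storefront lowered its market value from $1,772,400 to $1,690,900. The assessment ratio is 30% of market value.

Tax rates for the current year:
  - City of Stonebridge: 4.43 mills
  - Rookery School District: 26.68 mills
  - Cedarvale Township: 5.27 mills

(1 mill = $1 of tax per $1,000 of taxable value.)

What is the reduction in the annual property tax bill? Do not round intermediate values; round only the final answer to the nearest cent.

Old assessed value = $1,772,400 × 0.3 = $531,720
New assessed value = $1,690,900 × 0.3 = $507,270
Combined rate = 0.00443 + 0.02668 + 0.00527 = 0.03638
Old tax = $531,720 × 0.03638 = $19,343.9736
New tax = $507,270 × 0.03638 = $18,454.4826
Reduction = $19,343.9736 − $18,454.4826 = $889.491

$889.49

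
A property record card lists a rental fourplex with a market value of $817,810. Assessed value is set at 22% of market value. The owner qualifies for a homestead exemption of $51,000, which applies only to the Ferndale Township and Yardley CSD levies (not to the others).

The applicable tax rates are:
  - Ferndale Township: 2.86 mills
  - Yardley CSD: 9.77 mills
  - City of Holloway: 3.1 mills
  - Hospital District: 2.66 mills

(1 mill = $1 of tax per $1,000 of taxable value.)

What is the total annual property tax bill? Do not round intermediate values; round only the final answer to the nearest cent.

Assessed value = $817,810 × 0.22 = $179,918.2
Ferndale Township: ($179,918.2 − $51,000) × 0.00286 = $128,918.2 × 0.00286 = $368.706052
Yardley CSD: ($179,918.2 − $51,000) × 0.00977 = $128,918.2 × 0.00977 = $1,259.530814
City of Holloway: $179,918.2 × 0.0031 = $557.74642
Hospital District: $179,918.2 × 0.00266 = $478.582412
Total = $2,664.565698

$2,664.57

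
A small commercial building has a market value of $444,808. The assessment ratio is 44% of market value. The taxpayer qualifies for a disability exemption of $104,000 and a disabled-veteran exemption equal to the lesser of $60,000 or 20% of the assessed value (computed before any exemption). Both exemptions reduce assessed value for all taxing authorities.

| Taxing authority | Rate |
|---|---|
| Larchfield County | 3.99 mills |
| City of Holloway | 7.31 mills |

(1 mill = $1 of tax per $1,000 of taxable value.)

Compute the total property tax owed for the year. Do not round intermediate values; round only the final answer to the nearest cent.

Assessed value = $444,808 × 0.44 = $195,715.52
Disabled-veteran exemption = min($60,000, 20% × $195,715.52) = min($60,000, $39,143.104) = $39,143.104 (percentage binds)
Taxable value = $195,715.52 − $104,000 − $39,143.104 = $52,572.416
Larchfield County: $52,572.416 × 0.00399 = $209.76393984
City of Holloway: $52,572.416 × 0.00731 = $384.30436096
Total = $594.0683008

$594.07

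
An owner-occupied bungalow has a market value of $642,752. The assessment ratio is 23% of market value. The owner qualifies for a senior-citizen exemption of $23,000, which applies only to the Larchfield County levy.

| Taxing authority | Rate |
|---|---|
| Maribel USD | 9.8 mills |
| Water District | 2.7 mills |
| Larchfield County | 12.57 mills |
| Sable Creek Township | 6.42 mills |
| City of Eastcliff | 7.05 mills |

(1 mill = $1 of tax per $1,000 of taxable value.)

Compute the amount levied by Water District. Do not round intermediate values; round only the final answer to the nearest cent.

Assessed value = $642,752 × 0.23 = $147,832.96
Water District taxable value = $147,832.96 (exemption does not apply)
Water District levy = $147,832.96 × 0.0027 = $399.148992

$399.15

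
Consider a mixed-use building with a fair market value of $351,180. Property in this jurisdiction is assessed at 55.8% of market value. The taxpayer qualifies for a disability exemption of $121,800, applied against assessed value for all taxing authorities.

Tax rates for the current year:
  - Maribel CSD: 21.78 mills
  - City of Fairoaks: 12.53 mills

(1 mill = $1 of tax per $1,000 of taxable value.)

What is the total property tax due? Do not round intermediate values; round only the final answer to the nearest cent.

Assessed value = $351,180 × 0.558 = $195,958.44
Taxable value = $195,958.44 − $121,800 = $74,158.44
Maribel CSD: $74,158.44 × 0.02178 = $1,615.1708232
City of Fairoaks: $74,158.44 × 0.01253 = $929.2052532
Total = $1,615.1708232 + $929.2052532 = $2,544.3760764

$2,544.38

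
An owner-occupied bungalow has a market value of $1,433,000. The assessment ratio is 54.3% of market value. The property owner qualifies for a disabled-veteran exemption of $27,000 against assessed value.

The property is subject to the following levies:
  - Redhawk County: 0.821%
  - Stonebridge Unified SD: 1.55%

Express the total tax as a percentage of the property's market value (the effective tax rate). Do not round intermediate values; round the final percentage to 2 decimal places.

Assessed value = $1,433,000 × 0.543 = $778,119
Taxable value = $778,119 − $27,000 = $751,119
Redhawk County: $751,119 × 0.00821 = $6,166.68699
Stonebridge Unified SD: $751,119 × 0.0155 = $11,642.3445
Total tax = $17,809.03149
Effective rate = $17,809.03149 ÷ $1,433,000 = 1.24% of market value

1.24%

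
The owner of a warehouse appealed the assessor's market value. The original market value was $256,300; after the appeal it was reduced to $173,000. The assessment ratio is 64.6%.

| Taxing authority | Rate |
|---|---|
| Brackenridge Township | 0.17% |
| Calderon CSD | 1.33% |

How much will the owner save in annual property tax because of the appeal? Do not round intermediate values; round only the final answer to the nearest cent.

$807.18

Old assessed value = $256,300 × 0.646 = $165,569.8
New assessed value = $173,000 × 0.646 = $111,758
Combined rate = 0.0017 + 0.0133 = 0.015
Old tax = $165,569.8 × 0.015 = $2,483.547
New tax = $111,758 × 0.015 = $1,676.37
Reduction = $2,483.547 − $1,676.37 = $807.177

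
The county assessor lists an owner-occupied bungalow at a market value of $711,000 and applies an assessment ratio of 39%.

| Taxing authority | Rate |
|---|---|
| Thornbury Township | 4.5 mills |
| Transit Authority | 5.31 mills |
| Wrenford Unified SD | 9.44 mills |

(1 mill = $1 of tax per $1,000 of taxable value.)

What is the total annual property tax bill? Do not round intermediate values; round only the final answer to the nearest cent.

Assessed value = $711,000 × 0.39 = $277,290
Thornbury Township: $277,290 × 0.0045 = $1,247.805
Transit Authority: $277,290 × 0.00531 = $1,472.4099
Wrenford Unified SD: $277,290 × 0.00944 = $2,617.6176
Total = $1,247.805 + $1,472.4099 + $2,617.6176 = $5,337.8325

$5,337.83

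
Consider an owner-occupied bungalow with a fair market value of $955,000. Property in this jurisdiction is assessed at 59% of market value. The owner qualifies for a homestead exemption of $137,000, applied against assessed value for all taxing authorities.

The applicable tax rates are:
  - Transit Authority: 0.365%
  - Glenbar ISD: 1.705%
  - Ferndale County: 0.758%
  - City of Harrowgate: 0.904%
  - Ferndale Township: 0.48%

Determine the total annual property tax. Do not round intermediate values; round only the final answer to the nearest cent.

Assessed value = $955,000 × 0.59 = $563,450
Taxable value = $563,450 − $137,000 = $426,450
Transit Authority: $426,450 × 0.00365 = $1,556.5425
Glenbar ISD: $426,450 × 0.01705 = $7,270.9725
Ferndale County: $426,450 × 0.00758 = $3,232.491
City of Harrowgate: $426,450 × 0.00904 = $3,855.108
Ferndale Township: $426,450 × 0.0048 = $2,046.96
Total = $1,556.5425 + $7,270.9725 + $3,232.491 + $3,855.108 + $2,046.96 = $17,962.074

$17,962.07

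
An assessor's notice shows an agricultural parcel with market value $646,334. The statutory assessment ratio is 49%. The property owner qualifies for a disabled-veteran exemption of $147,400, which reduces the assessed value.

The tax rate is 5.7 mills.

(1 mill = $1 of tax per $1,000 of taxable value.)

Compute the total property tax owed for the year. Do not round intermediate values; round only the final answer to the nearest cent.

Assessed value = $646,334 × 0.49 = $316,703.66
Taxable value = $316,703.66 − $147,400 = $169,303.66
Tax = $169,303.66 × 0.0057 = $965.030862

$965.03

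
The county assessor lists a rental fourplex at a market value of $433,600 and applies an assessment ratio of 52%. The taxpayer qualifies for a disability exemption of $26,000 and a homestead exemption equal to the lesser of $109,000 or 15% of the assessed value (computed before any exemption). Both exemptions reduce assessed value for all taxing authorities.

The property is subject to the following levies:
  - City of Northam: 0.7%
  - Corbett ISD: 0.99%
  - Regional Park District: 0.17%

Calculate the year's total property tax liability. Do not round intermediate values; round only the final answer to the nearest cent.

Assessed value = $433,600 × 0.52 = $225,472
Homestead exemption = min($109,000, 15% × $225,472) = min($109,000, $33,820.8) = $33,820.8 (percentage binds)
Taxable value = $225,472 − $26,000 − $33,820.8 = $165,651.2
City of Northam: $165,651.2 × 0.007 = $1,159.5584
Corbett ISD: $165,651.2 × 0.0099 = $1,639.94688
Regional Park District: $165,651.2 × 0.0017 = $281.60704
Total = $3,081.11232

$3,081.11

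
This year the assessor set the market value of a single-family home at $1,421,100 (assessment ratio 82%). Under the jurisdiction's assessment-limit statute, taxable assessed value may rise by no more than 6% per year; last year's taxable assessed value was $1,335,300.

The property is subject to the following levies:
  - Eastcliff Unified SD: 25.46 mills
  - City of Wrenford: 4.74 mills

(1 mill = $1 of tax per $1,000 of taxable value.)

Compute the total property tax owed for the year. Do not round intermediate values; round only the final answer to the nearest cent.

$35,192.12

Uncapped assessed value = $1,421,100 × 0.82 = $1,165,302
Cap limit = $1,335,300 × 1.06 = $1,415,418
Taxable assessed value = min($1,165,302, $1,415,418) = $1,165,302 (cap does not bind)
Eastcliff Unified SD: $1,165,302 × 0.02546 = $29,668.58892
City of Wrenford: $1,165,302 × 0.00474 = $5,523.53148
Total = $35,192.1204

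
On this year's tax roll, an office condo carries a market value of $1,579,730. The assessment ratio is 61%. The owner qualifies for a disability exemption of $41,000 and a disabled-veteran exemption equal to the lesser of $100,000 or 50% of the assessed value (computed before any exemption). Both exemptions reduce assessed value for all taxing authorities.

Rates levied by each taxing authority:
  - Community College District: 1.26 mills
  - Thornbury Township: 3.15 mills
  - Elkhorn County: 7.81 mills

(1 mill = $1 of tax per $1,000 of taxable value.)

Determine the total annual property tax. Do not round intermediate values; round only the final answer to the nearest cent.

Assessed value = $1,579,730 × 0.61 = $963,635.3
Disabled-veteran exemption = min($100,000, 50% × $963,635.3) = min($100,000, $481,817.65) = $100,000 (dollar cap binds)
Taxable value = $963,635.3 − $41,000 − $100,000 = $822,635.3
Community College District: $822,635.3 × 0.00126 = $1,036.520478
Thornbury Township: $822,635.3 × 0.00315 = $2,591.301195
Elkhorn County: $822,635.3 × 0.00781 = $6,424.781693
Total = $10,052.603366

$10,052.60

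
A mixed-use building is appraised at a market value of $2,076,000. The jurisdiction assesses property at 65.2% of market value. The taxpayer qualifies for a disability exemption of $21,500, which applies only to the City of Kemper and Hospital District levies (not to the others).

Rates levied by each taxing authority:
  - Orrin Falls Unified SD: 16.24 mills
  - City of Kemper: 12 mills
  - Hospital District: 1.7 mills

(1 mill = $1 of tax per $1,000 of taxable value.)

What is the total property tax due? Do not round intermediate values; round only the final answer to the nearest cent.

Assessed value = $2,076,000 × 0.652 = $1,353,552
Orrin Falls Unified SD: $1,353,552 × 0.01624 = $21,981.68448
City of Kemper: ($1,353,552 − $21,500) × 0.012 = $1,332,052 × 0.012 = $15,984.624
Hospital District: ($1,353,552 − $21,500) × 0.0017 = $1,332,052 × 0.0017 = $2,264.4884
Total = $40,230.79688

$40,230.80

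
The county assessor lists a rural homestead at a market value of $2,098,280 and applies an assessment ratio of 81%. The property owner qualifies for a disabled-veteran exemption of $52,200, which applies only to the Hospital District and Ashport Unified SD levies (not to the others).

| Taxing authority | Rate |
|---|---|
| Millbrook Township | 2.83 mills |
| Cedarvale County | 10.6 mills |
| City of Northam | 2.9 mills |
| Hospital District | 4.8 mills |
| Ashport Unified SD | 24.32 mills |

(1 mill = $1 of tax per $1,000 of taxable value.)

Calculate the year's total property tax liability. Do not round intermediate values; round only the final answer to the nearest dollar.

$75,727

Assessed value = $2,098,280 × 0.81 = $1,699,606.8
Millbrook Township: $1,699,606.8 × 0.00283 = $4,809.887244
Cedarvale County: $1,699,606.8 × 0.0106 = $18,015.83208
City of Northam: $1,699,606.8 × 0.0029 = $4,928.85972
Hospital District: ($1,699,606.8 − $52,200) × 0.0048 = $1,647,406.8 × 0.0048 = $7,907.55264
Ashport Unified SD: ($1,699,606.8 − $52,200) × 0.02432 = $1,647,406.8 × 0.02432 = $40,064.933376
Total = $75,727.06506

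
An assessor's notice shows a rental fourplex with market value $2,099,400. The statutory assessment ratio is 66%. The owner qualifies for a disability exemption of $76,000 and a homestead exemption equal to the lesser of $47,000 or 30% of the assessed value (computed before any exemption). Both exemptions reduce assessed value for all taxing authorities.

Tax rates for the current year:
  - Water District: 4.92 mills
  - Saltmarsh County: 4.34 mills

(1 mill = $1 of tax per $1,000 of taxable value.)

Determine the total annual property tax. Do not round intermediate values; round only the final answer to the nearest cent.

Assessed value = $2,099,400 × 0.66 = $1,385,604
Homestead exemption = min($47,000, 30% × $1,385,604) = min($47,000, $415,681.2) = $47,000 (dollar cap binds)
Taxable value = $1,385,604 − $76,000 − $47,000 = $1,262,604
Water District: $1,262,604 × 0.00492 = $6,212.01168
Saltmarsh County: $1,262,604 × 0.00434 = $5,479.70136
Total = $11,691.71304

$11,691.71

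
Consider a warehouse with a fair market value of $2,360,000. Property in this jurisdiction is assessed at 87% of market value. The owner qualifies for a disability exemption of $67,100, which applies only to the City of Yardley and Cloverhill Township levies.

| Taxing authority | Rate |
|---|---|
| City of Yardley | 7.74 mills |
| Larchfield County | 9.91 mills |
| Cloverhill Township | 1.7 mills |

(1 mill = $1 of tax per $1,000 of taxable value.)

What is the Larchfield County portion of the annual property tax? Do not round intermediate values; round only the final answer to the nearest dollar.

$20,347

Assessed value = $2,360,000 × 0.87 = $2,053,200
Larchfield County taxable value = $2,053,200 (exemption does not apply)
Larchfield County levy = $2,053,200 × 0.00991 = $20,347.212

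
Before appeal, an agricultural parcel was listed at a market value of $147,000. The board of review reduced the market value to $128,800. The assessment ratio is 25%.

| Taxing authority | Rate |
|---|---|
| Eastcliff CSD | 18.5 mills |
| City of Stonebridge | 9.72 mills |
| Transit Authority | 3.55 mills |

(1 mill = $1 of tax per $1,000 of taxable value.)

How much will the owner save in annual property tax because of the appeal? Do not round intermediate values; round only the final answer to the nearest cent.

$144.55

Old assessed value = $147,000 × 0.25 = $36,750
New assessed value = $128,800 × 0.25 = $32,200
Combined rate = 0.0185 + 0.00972 + 0.00355 = 0.03177
Old tax = $36,750 × 0.03177 = $1,167.5475
New tax = $32,200 × 0.03177 = $1,022.994
Reduction = $1,167.5475 − $1,022.994 = $144.5535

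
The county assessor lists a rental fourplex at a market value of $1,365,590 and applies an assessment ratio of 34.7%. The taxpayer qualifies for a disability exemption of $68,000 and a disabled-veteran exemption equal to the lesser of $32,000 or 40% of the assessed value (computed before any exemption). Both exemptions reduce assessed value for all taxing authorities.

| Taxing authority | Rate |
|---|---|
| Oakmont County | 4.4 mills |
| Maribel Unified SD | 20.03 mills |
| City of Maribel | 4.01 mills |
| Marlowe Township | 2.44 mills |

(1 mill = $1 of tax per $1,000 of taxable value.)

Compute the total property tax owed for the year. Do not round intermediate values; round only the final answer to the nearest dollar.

Assessed value = $1,365,590 × 0.347 = $473,859.73
Disabled-veteran exemption = min($32,000, 40% × $473,859.73) = min($32,000, $189,543.892) = $32,000 (dollar cap binds)
Taxable value = $473,859.73 − $68,000 − $32,000 = $373,859.73
Oakmont County: $373,859.73 × 0.0044 = $1,644.982812
Maribel Unified SD: $373,859.73 × 0.02003 = $7,488.4103919
City of Maribel: $373,859.73 × 0.00401 = $1,499.1775173
Marlowe Township: $373,859.73 × 0.00244 = $912.2177412
Total = $11,544.7884624

$11,545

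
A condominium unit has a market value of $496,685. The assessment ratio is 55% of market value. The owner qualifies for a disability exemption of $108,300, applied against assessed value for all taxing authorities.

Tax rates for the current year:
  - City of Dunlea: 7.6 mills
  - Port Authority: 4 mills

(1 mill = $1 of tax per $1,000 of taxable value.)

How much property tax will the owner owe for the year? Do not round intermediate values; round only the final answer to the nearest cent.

$1,912.57

Assessed value = $496,685 × 0.55 = $273,176.75
Taxable value = $273,176.75 − $108,300 = $164,876.75
City of Dunlea: $164,876.75 × 0.0076 = $1,253.0633
Port Authority: $164,876.75 × 0.004 = $659.507
Total = $1,253.0633 + $659.507 = $1,912.5703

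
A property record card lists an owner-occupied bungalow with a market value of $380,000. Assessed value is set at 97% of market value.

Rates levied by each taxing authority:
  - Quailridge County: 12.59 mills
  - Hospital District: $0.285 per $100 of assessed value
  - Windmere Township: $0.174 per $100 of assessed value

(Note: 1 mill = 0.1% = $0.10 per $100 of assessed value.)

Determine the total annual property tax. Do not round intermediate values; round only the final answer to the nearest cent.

Assessed value = $380,000 × 0.97 = $368,600
Quailridge County: $368,600 × 0.01259 = $4,640.674
Hospital District: $368,600 × 0.00285 = $1,050.51
Windmere Township: $368,600 × 0.00174 = $641.364
Total = $6,332.548

$6,332.55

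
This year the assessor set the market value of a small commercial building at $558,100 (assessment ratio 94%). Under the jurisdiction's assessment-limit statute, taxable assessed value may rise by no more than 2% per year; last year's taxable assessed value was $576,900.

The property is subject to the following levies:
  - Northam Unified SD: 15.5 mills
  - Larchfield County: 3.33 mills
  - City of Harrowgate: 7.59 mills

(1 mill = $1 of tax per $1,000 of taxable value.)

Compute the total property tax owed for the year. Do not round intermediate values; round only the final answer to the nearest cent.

$13,860.30

Uncapped assessed value = $558,100 × 0.94 = $524,614
Cap limit = $576,900 × 1.02 = $588,438
Taxable assessed value = min($524,614, $588,438) = $524,614 (cap does not bind)
Northam Unified SD: $524,614 × 0.0155 = $8,131.517
Larchfield County: $524,614 × 0.00333 = $1,746.96462
City of Harrowgate: $524,614 × 0.00759 = $3,981.82026
Total = $13,860.30188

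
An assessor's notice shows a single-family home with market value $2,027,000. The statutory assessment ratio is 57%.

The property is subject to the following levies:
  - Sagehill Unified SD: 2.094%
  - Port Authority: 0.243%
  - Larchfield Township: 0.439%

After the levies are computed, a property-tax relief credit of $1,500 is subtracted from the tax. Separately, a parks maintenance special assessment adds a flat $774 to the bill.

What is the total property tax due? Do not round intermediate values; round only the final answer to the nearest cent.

Assessed value = $2,027,000 × 0.57 = $1,155,390
Sagehill Unified SD: $1,155,390 × 0.02094 = $24,193.8666
Port Authority: $1,155,390 × 0.00243 = $2,807.5977
Larchfield Township: $1,155,390 × 0.00439 = $5,072.1621
Levies subtotal = $32,073.6264
After credit = $32,073.6264 − $1,500 = $30,573.6264
Total = $30,573.6264 + $774 = $31,347.6264

$31,347.63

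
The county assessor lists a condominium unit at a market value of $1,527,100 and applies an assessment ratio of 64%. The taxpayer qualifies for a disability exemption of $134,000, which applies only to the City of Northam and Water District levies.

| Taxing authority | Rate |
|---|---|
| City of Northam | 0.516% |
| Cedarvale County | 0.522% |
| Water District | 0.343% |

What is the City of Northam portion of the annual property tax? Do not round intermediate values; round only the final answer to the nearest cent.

Assessed value = $1,527,100 × 0.64 = $977,344
City of Northam taxable value = $977,344 − $134,000 = $843,344
City of Northam levy = $843,344 × 0.00516 = $4,351.65504

$4,351.66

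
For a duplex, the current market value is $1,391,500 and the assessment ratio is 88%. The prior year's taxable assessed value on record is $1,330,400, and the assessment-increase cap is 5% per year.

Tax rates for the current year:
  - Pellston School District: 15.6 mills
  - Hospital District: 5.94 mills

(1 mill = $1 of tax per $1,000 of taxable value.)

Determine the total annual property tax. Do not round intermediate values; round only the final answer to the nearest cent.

$26,376.16

Uncapped assessed value = $1,391,500 × 0.88 = $1,224,520
Cap limit = $1,330,400 × 1.05 = $1,396,920
Taxable assessed value = min($1,224,520, $1,396,920) = $1,224,520 (cap does not bind)
Pellston School District: $1,224,520 × 0.0156 = $19,102.512
Hospital District: $1,224,520 × 0.00594 = $7,273.6488
Total = $26,376.1608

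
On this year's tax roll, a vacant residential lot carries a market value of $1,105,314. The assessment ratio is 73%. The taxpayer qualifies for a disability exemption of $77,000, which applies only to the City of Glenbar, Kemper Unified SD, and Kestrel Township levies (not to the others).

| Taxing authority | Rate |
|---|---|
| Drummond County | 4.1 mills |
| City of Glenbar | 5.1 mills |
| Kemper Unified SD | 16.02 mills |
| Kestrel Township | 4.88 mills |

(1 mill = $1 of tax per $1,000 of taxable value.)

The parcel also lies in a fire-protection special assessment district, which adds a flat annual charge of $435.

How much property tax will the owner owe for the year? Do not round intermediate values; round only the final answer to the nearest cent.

Assessed value = $1,105,314 × 0.73 = $806,879.22
Drummond County: $806,879.22 × 0.0041 = $3,308.204802
City of Glenbar: ($806,879.22 − $77,000) × 0.0051 = $729,879.22 × 0.0051 = $3,722.384022
Kemper Unified SD: ($806,879.22 − $77,000) × 0.01602 = $729,879.22 × 0.01602 = $11,692.6651044
Kestrel Township: ($806,879.22 − $77,000) × 0.00488 = $729,879.22 × 0.00488 = $3,561.8105936
Levies subtotal = $22,285.064522
Total = $22,285.064522 + $435 = $22,720.064522

$22,720.06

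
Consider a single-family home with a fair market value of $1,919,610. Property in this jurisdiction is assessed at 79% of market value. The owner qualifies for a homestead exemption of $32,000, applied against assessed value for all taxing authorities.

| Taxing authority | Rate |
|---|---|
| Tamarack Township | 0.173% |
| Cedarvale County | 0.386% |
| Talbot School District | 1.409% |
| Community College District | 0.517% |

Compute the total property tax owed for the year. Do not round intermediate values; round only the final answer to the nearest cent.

$36,889.62

Assessed value = $1,919,610 × 0.79 = $1,516,491.9
Taxable value = $1,516,491.9 − $32,000 = $1,484,491.9
Tamarack Township: $1,484,491.9 × 0.00173 = $2,568.170987
Cedarvale County: $1,484,491.9 × 0.00386 = $5,730.138734
Talbot School District: $1,484,491.9 × 0.01409 = $20,916.490871
Community College District: $1,484,491.9 × 0.00517 = $7,674.823123
Total = $2,568.170987 + $5,730.138734 + $20,916.490871 + $7,674.823123 = $36,889.623715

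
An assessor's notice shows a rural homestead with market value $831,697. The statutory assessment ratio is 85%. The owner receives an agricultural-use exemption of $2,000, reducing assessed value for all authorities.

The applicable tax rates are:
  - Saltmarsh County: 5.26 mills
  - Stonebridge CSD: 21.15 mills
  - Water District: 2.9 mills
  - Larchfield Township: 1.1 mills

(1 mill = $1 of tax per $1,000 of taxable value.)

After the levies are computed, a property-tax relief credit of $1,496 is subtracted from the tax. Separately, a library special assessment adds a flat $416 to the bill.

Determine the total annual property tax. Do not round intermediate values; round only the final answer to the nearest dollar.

Assessed value = $831,697 × 0.85 = $706,942.45
Taxable value = $706,942.45 − $2,000 = $704,942.45
Saltmarsh County: $704,942.45 × 0.00526 = $3,707.997287
Stonebridge CSD: $704,942.45 × 0.02115 = $14,909.5328175
Water District: $704,942.45 × 0.0029 = $2,044.333105
Larchfield Township: $704,942.45 × 0.0011 = $775.436695
Levies subtotal = $21,437.2999045
After credit = $21,437.2999045 − $1,496 = $19,941.2999045
Total = $19,941.2999045 + $416 = $20,357.2999045

$20,357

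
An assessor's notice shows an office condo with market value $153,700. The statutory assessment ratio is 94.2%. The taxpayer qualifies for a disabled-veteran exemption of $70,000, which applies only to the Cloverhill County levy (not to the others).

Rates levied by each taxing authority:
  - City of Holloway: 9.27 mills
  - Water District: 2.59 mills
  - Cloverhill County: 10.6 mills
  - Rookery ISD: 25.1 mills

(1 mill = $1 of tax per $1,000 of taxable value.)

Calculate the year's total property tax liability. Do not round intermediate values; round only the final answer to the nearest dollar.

$6,144

Assessed value = $153,700 × 0.942 = $144,785.4
City of Holloway: $144,785.4 × 0.00927 = $1,342.160658
Water District: $144,785.4 × 0.00259 = $374.994186
Cloverhill County: ($144,785.4 − $70,000) × 0.0106 = $74,785.4 × 0.0106 = $792.72524
Rookery ISD: $144,785.4 × 0.0251 = $3,634.11354
Total = $6,143.993624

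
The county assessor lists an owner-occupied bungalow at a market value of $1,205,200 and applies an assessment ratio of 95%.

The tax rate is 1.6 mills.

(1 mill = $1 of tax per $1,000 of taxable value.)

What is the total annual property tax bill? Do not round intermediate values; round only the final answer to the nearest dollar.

$1,832

Assessed value = $1,205,200 × 0.95 = $1,144,940
Tax = $1,144,940 × 0.0016 = $1,831.904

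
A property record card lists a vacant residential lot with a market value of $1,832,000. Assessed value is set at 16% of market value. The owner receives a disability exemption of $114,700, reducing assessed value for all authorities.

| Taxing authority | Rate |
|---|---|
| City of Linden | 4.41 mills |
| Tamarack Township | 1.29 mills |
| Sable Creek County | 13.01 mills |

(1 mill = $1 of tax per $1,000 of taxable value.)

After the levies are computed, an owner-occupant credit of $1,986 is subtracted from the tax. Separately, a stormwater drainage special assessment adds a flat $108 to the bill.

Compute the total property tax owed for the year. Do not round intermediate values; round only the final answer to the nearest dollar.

$1,460

Assessed value = $1,832,000 × 0.16 = $293,120
Taxable value = $293,120 − $114,700 = $178,420
City of Linden: $178,420 × 0.00441 = $786.8322
Tamarack Township: $178,420 × 0.00129 = $230.1618
Sable Creek County: $178,420 × 0.01301 = $2,321.2442
Levies subtotal = $3,338.2382
After credit = $3,338.2382 − $1,986 = $1,352.2382
Total = $1,352.2382 + $108 = $1,460.2382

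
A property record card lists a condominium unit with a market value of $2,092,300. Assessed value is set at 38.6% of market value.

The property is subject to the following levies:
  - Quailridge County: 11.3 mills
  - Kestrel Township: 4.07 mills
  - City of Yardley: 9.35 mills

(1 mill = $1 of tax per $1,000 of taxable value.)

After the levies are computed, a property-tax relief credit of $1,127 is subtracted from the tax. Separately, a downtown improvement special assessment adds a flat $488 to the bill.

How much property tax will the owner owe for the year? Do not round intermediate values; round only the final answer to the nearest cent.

$19,325.56

Assessed value = $2,092,300 × 0.386 = $807,627.8
Quailridge County: $807,627.8 × 0.0113 = $9,126.19414
Kestrel Township: $807,627.8 × 0.00407 = $3,287.045146
City of Yardley: $807,627.8 × 0.00935 = $7,551.31993
Levies subtotal = $19,964.559216
After credit = $19,964.559216 − $1,127 = $18,837.559216
Total = $18,837.559216 + $488 = $19,325.559216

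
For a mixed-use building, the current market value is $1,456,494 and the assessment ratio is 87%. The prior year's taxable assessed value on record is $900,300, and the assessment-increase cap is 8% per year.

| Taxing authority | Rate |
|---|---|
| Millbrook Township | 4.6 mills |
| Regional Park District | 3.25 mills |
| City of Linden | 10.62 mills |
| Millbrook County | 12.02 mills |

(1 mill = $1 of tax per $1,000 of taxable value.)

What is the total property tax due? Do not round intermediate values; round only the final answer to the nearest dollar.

Uncapped assessed value = $1,456,494 × 0.87 = $1,267,149.78
Cap limit = $900,300 × 1.08 = $972,324
Taxable assessed value = min($1,267,149.78, $972,324) = $972,324 (cap binds)
Millbrook Township: $972,324 × 0.0046 = $4,472.6904
Regional Park District: $972,324 × 0.00325 = $3,160.053
City of Linden: $972,324 × 0.01062 = $10,326.08088
Millbrook County: $972,324 × 0.01202 = $11,687.33448
Total = $29,646.15876

$29,646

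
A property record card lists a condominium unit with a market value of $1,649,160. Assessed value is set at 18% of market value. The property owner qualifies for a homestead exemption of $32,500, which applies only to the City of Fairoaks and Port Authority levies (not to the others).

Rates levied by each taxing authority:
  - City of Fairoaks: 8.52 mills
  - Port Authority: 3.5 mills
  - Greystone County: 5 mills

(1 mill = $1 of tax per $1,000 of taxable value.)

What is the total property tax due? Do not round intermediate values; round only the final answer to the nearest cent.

Assessed value = $1,649,160 × 0.18 = $296,848.8
City of Fairoaks: ($296,848.8 − $32,500) × 0.00852 = $264,348.8 × 0.00852 = $2,252.251776
Port Authority: ($296,848.8 − $32,500) × 0.0035 = $264,348.8 × 0.0035 = $925.2208
Greystone County: $296,848.8 × 0.005 = $1,484.244
Total = $4,661.716576

$4,661.72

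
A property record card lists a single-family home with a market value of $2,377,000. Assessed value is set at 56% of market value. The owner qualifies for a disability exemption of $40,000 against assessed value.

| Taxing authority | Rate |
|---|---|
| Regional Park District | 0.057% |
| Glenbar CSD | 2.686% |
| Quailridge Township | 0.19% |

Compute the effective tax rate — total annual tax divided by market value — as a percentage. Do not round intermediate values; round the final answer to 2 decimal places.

1.59%

Assessed value = $2,377,000 × 0.56 = $1,331,120
Taxable value = $1,331,120 − $40,000 = $1,291,120
Regional Park District: $1,291,120 × 0.00057 = $735.9384
Glenbar CSD: $1,291,120 × 0.02686 = $34,679.4832
Quailridge Township: $1,291,120 × 0.0019 = $2,453.128
Total tax = $37,868.5496
Effective rate = $37,868.5496 ÷ $2,377,000 = 1.59% of market value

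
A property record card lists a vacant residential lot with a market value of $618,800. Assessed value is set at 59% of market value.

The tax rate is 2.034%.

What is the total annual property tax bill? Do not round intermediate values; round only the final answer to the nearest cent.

Assessed value = $618,800 × 0.59 = $365,092
Tax = $365,092 × 0.02034 = $7,425.97128

$7,425.97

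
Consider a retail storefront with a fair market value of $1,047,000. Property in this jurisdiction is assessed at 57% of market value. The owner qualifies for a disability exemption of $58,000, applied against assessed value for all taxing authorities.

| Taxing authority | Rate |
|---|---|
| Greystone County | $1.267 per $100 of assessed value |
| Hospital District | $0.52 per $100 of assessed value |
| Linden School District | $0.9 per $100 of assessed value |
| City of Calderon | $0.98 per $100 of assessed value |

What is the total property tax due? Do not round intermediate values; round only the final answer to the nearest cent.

$19,757.43

Assessed value = $1,047,000 × 0.57 = $596,790
Taxable value = $596,790 − $58,000 = $538,790
Greystone County: $538,790 × 0.01267 = $6,826.4693
Hospital District: $538,790 × 0.0052 = $2,801.708
Linden School District: $538,790 × 0.009 = $4,849.11
City of Calderon: $538,790 × 0.0098 = $5,280.142
Total = $6,826.4693 + $2,801.708 + $4,849.11 + $5,280.142 = $19,757.4293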